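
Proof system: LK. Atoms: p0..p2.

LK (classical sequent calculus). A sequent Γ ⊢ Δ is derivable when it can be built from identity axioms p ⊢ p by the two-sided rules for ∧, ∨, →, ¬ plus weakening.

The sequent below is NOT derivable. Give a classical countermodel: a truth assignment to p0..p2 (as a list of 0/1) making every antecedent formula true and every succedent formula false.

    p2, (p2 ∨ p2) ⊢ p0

Search for a countermodel by truth-table:
  v=000: Γ:[p2=F, (p2 ∨ p2)=F] Δ:[p0=F] refutes=False
  v=001: Γ:[p2=T, (p2 ∨ p2)=T] Δ:[p0=F] refutes=True  ← countermodel

Result: [0, 0, 1]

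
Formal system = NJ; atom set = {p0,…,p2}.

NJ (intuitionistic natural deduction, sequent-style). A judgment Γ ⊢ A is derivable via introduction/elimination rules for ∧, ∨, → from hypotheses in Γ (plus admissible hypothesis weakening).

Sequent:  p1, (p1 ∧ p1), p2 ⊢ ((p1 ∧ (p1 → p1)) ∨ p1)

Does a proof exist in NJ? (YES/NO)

Proof tree:
[∨I₁] p1, (p1 ∧ p1), p2 ⊢ ((p1 ∧ (p1 → p1)) ∨ p1)
  [∧I] p1, (p1 ∧ p1), p2 ⊢ (p1 ∧ (p1 → p1))
    [Wk] p1, (p1 ∧ p1), p2 ⊢ p1
      [Wk] p1, (p1 ∧ p1) ⊢ p1
        [Ax] p1 ⊢ p1
    [→I]  ⊢ (p1 → p1)
      [Ax] p1 ⊢ p1

Result: YES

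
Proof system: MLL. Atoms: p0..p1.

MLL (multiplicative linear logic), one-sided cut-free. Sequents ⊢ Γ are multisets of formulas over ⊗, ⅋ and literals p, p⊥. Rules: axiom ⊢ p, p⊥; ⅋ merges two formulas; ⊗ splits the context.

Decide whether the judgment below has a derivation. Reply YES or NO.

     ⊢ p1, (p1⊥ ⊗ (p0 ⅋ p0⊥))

Derivation (root first):
[⊗]  ⊢ p1, (p1⊥ ⊗ (p0 ⅋ p0⊥))
  [Ax]  ⊢ p1, p1⊥
  [⅋]  ⊢ (p0 ⅋ p0⊥)
    [Ax]  ⊢ p0, p0⊥

Result: YES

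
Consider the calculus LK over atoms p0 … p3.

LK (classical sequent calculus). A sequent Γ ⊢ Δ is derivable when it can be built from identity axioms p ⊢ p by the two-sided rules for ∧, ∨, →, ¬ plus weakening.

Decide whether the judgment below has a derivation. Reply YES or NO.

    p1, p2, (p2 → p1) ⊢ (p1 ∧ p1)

Derivation (root first):
[∧R] p1, p2, (p2 → p1) ⊢ (p1 ∧ p1)
  [Ax] p1 ⊢ p1
  [→L] p2, (p2 → p1) ⊢ p1
    [Ax] p2 ⊢ p2
    [Ax] p1 ⊢ p1

Result: YES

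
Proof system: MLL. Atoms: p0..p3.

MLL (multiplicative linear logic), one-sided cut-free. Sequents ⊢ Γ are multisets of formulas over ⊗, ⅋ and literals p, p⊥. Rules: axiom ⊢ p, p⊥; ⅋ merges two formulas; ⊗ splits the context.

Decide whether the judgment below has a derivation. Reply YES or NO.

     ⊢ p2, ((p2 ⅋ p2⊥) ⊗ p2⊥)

Derivation trace:
[⊗]  ⊢ p2, ((p2 ⅋ p2⊥) ⊗ p2⊥)
  [⅋]  ⊢ (p2 ⅋ p2⊥)
    [Ax]  ⊢ p2, p2⊥
  [Ax]  ⊢ p2, p2⊥

Result: YES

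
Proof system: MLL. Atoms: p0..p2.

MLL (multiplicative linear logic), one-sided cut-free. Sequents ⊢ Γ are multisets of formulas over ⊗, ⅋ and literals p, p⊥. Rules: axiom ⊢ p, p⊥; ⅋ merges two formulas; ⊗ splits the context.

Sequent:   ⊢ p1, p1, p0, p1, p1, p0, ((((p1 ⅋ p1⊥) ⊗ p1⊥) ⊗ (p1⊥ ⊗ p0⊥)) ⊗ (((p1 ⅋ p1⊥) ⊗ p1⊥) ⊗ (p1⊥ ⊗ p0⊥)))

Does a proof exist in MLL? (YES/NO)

Derivation trace:
[⊗]  ⊢ p1, p1, p0, p1, p1, p0, ((((p1 ⅋ p1⊥) ⊗ p1⊥) ⊗ (p1⊥ ⊗ p0⊥)) ⊗ (((p1 ⅋ p1⊥) ⊗ p1⊥) ⊗ (p1⊥ ⊗ p0⊥)))
  [⊗]  ⊢ p1, p1, p0, (((p1 ⅋ p1⊥) ⊗ p1⊥) ⊗ (p1⊥ ⊗ p0⊥))
    [⊗]  ⊢ p1, ((p1 ⅋ p1⊥) ⊗ p1⊥)
      [⅋]  ⊢ (p1 ⅋ p1⊥)
        [Ax]  ⊢ p1, p1⊥
      [Ax]  ⊢ p1, p1⊥
    [⊗]  ⊢ p1, p0, (p1⊥ ⊗ p0⊥)
      [Ax]  ⊢ p1, p1⊥
      [Ax]  ⊢ p0, p0⊥
  [⊗]  ⊢ p1, p1, p0, (((p1 ⅋ p1⊥) ⊗ p1⊥) ⊗ (p1⊥ ⊗ p0⊥))
    [⊗]  ⊢ p1, ((p1 ⅋ p1⊥) ⊗ p1⊥)
      [⅋]  ⊢ (p1 ⅋ p1⊥)
        [Ax]  ⊢ p1, p1⊥
      [Ax]  ⊢ p1, p1⊥
    [⊗]  ⊢ p1, p0, (p1⊥ ⊗ p0⊥)
      [Ax]  ⊢ p1, p1⊥
      [Ax]  ⊢ p0, p0⊥

Result: YES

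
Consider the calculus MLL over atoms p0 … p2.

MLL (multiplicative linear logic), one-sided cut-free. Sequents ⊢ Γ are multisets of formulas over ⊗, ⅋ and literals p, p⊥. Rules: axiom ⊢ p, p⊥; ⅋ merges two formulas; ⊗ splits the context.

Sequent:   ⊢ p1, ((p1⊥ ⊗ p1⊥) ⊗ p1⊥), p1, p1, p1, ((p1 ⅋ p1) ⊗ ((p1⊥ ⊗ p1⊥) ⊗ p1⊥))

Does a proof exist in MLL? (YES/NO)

Proof tree:
[⊗]  ⊢ p1, ((p1⊥ ⊗ p1⊥) ⊗ p1⊥), p1, p1, p1, ((p1 ⅋ p1) ⊗ ((p1⊥ ⊗ p1⊥) ⊗ p1⊥))
  [⅋]  ⊢ p1, ((p1⊥ ⊗ p1⊥) ⊗ p1⊥), (p1 ⅋ p1)
    [⊗]  ⊢ p1, p1, p1, ((p1⊥ ⊗ p1⊥) ⊗ p1⊥)
      [⊗]  ⊢ p1, p1, (p1⊥ ⊗ p1⊥)
        [Ax]  ⊢ p1, p1⊥
        [Ax]  ⊢ p1, p1⊥
      [Ax]  ⊢ p1, p1⊥
  [⊗]  ⊢ p1, p1, p1, ((p1⊥ ⊗ p1⊥) ⊗ p1⊥)
    [⊗]  ⊢ p1, p1, (p1⊥ ⊗ p1⊥)
      [Ax]  ⊢ p1, p1⊥
      [Ax]  ⊢ p1, p1⊥
    [Ax]  ⊢ p1, p1⊥

Result: YES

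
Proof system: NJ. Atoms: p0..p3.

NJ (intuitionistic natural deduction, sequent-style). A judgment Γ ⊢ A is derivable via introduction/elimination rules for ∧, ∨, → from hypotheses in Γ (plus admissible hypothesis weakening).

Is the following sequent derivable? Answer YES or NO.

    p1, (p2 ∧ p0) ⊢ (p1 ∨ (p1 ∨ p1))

Derivation trace:
[∨I₂] p1, (p2 ∧ p0) ⊢ (p1 ∨ (p1 ∨ p1))
  [∨I₂] p1, (p2 ∧ p0) ⊢ (p1 ∨ p1)
    [Wk] p1, (p2 ∧ p0) ⊢ p1
      [Ax] p1 ⊢ p1

Result: YES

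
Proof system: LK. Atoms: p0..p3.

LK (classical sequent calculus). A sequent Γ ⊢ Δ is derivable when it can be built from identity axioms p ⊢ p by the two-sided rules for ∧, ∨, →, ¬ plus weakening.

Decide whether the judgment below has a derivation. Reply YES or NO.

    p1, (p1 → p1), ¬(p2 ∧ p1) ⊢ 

Search for a countermodel by truth-table:
  v=0000: Γ:[p1=F, (p1 → p1)=T, ¬(p2 ∧ p1)=T] Δ:[] refutes=False
  v=0001: Γ:[p1=F, (p1 → p1)=T, ¬(p2 ∧ p1)=T] Δ:[] refutes=False
  v=0010: Γ:[p1=F, (p1 → p1)=T, ¬(p2 ∧ p1)=T] Δ:[] refutes=False
  v=0011: Γ:[p1=F, (p1 → p1)=T, ¬(p2 ∧ p1)=T] Δ:[] refutes=False
  v=0100: Γ:[p1=T, (p1 → p1)=T, ¬(p2 ∧ p1)=T] Δ:[] refutes=True  ← countermodel

Result: NO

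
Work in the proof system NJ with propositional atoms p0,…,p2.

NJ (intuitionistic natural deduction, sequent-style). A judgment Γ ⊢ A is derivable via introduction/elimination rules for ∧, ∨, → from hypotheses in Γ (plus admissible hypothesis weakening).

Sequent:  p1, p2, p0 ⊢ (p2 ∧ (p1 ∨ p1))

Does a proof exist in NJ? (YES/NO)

Derivation trace:
[∧I] p1, p2, p0 ⊢ (p2 ∧ (p1 ∨ p1))
  [Ax] p2 ⊢ p2
  [Wk] p1, p0 ⊢ (p1 ∨ p1)
    [∨I₂] p1 ⊢ (p1 ∨ p1)
      [Ax] p1 ⊢ p1

Result: YES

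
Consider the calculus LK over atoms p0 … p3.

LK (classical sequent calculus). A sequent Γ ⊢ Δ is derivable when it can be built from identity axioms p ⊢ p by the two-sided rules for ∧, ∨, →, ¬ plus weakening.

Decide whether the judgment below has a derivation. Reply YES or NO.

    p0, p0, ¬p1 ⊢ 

Truth-table refutation:
  v=0000: Γ:[p0=F, p0=F, ¬p1=T] Δ:[] refutes=False
  v=0001: Γ:[p0=F, p0=F, ¬p1=T] Δ:[] refutes=False
  v=0010: Γ:[p0=F, p0=F, ¬p1=T] Δ:[] refutes=False
  v=0011: Γ:[p0=F, p0=F, ¬p1=T] Δ:[] refutes=False
  v=0100: Γ:[p0=F, p0=F, ¬p1=F] Δ:[] refutes=False
  v=0101: Γ:[p0=F, p0=F, ¬p1=F] Δ:[] refutes=False
  v=0110: Γ:[p0=F, p0=F, ¬p1=F] Δ:[] refutes=False
  v=0111: Γ:[p0=F, p0=F, ¬p1=F] Δ:[] refutes=False
  v=1000: Γ:[p0=T, p0=T, ¬p1=T] Δ:[] refutes=True  ← countermodel

Result: NO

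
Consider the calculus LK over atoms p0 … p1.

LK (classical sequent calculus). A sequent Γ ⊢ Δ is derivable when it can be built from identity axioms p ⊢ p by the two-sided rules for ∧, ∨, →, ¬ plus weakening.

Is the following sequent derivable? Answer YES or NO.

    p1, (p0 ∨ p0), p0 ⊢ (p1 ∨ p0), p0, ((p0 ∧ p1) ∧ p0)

Derivation trace:
[∧R] p1, (p0 ∨ p0), p0 ⊢ (p1 ∨ p0), p0, ((p0 ∧ p1) ∧ p0)
  [∧R] p1, p0 ⊢ p0, (p0 ∧ p1)
    [WL] p0, p1 ⊢ p0
      [Ax] p0 ⊢ p0
    [WR] p0 ⊢ p0, p1
      [Ax] p0 ⊢ p0
  [∨L] p0, (p0 ∨ p0) ⊢ (p1 ∨ p0), p0
    [∨R] p0 ⊢ (p1 ∨ p0)
      [WR] p0 ⊢ p0, p1
        [Ax] p0 ⊢ p0
    [WL] p0, p0 ⊢ p0
      [Ax] p0 ⊢ p0

Result: YES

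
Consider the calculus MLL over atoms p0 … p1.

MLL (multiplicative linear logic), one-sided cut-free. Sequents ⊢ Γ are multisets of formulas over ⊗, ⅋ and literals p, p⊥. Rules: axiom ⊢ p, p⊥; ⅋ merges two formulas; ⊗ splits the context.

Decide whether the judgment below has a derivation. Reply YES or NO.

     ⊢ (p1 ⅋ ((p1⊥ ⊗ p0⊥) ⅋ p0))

Derivation (root first):
[⅋]  ⊢ (p1 ⅋ ((p1⊥ ⊗ p0⊥) ⅋ p0))
  [⅋]  ⊢ p1, ((p1⊥ ⊗ p0⊥) ⅋ p0)
    [⊗]  ⊢ p1, p0, (p1⊥ ⊗ p0⊥)
      [Ax]  ⊢ p1, p1⊥
      [Ax]  ⊢ p0, p0⊥

Result: YES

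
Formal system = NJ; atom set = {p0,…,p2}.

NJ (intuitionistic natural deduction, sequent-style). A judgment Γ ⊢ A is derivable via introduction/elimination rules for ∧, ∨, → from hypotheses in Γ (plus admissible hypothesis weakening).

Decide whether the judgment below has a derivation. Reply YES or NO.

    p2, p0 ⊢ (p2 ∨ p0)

Proof tree:
[∨I₁] p2, p0 ⊢ (p2 ∨ p0)
  [Wk] p2, p0 ⊢ p2
    [Ax] p2 ⊢ p2

Result: YES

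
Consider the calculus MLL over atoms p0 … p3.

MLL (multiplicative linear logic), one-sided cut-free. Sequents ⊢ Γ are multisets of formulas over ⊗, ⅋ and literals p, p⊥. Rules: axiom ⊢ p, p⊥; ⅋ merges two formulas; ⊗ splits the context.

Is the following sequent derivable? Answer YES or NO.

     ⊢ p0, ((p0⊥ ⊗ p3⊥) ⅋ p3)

Derivation (root first):
[⅋]  ⊢ p0, ((p0⊥ ⊗ p3⊥) ⅋ p3)
  [⊗]  ⊢ p0, p3, (p0⊥ ⊗ p3⊥)
    [Ax]  ⊢ p0, p0⊥
    [Ax]  ⊢ p3, p3⊥

Result: YES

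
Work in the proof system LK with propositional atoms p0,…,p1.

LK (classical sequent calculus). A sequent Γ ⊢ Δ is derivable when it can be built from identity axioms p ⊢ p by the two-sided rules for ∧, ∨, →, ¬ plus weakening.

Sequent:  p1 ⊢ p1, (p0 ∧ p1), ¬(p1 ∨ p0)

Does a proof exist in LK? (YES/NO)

Proof tree:
[¬R] p1 ⊢ p1, (p0 ∧ p1), ¬(p1 ∨ p0)
  [∨L] p1, (p1 ∨ p0) ⊢ p1, (p0 ∧ p1)
    [Ax] p1 ⊢ p1
    [∧R] p1, p0 ⊢ (p0 ∧ p1)
      [WL] p0, p0 ⊢ p0
        [Ax] p0 ⊢ p0
      [Ax] p1 ⊢ p1

Result: YES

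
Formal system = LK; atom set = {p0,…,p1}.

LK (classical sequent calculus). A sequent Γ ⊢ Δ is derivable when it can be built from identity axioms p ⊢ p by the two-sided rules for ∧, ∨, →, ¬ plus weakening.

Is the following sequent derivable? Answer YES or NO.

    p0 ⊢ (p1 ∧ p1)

Truth-table refutation:
  v=00: Γ:[p0=F] Δ:[(p1 ∧ p1)=F] refutes=False
  v=01: Γ:[p0=F] Δ:[(p1 ∧ p1)=T] refutes=False
  v=10: Γ:[p0=T] Δ:[(p1 ∧ p1)=F] refutes=True  ← countermodel

Result: NO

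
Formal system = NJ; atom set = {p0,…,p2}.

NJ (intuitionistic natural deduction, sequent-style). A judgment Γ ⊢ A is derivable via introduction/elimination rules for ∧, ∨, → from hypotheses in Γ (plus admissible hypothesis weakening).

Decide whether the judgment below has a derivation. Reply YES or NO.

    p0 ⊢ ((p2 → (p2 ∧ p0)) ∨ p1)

Derivation trace:
[∨I₁] p0 ⊢ ((p2 → (p2 ∧ p0)) ∨ p1)
  [→I] p0 ⊢ (p2 → (p2 ∧ p0))
    [∧I] p2, p0 ⊢ (p2 ∧ p0)
      [Ax] p2 ⊢ p2
      [Ax] p0 ⊢ p0

Result: YES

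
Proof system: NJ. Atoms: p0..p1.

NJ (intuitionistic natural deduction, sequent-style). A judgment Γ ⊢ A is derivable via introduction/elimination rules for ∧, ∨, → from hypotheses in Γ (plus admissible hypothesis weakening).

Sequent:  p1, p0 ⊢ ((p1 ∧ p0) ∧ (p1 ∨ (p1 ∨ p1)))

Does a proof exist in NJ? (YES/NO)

Derivation (root first):
[∧I] p1, p0 ⊢ ((p1 ∧ p0) ∧ (p1 ∨ (p1 ∨ p1)))
  [∧I] p1, p0 ⊢ (p1 ∧ p0)
    [Ax] p1 ⊢ p1
    [Ax] p0 ⊢ p0
  [∨I₂] p1 ⊢ (p1 ∨ (p1 ∨ p1))
    [∨I₁] p1 ⊢ (p1 ∨ p1)
      [Ax] p1 ⊢ p1

Result: YES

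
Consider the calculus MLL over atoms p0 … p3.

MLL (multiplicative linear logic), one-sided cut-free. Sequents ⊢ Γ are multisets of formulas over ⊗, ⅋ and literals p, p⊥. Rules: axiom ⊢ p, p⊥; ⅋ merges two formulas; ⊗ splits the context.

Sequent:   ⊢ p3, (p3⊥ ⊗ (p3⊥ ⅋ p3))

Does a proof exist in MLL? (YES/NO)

Derivation trace:
[⊗]  ⊢ p3, (p3⊥ ⊗ (p3⊥ ⅋ p3))
  [Ax]  ⊢ p3, p3⊥
  [⅋]  ⊢ (p3⊥ ⅋ p3)
    [Ax]  ⊢ p3, p3⊥

Result: YES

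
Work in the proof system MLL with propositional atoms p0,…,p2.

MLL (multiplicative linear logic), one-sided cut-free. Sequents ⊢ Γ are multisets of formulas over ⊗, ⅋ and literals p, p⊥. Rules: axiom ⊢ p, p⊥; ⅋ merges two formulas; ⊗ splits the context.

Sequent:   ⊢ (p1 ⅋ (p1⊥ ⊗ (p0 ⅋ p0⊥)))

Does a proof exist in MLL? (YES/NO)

Derivation trace:
[⅋]  ⊢ (p1 ⅋ (p1⊥ ⊗ (p0 ⅋ p0⊥)))
  [⊗]  ⊢ p1, (p1⊥ ⊗ (p0 ⅋ p0⊥))
    [Ax]  ⊢ p1, p1⊥
    [⅋]  ⊢ (p0 ⅋ p0⊥)
      [Ax]  ⊢ p0, p0⊥

Result: YES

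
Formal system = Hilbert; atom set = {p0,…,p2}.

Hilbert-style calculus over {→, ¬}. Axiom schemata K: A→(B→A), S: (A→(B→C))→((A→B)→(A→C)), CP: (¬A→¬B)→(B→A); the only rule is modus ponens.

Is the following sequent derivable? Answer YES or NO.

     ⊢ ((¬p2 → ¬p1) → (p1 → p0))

Truth-table refutation:
  v=000: Γ:[] Δ:[((¬p2 → ¬p1) → (p1 → p0))=T] refutes=False
  v=001: Γ:[] Δ:[((¬p2 → ¬p1) → (p1 → p0))=T] refutes=False
  v=010: Γ:[] Δ:[((¬p2 → ¬p1) → (p1 → p0))=T] refutes=False
  v=011: Γ:[] Δ:[((¬p2 → ¬p1) → (p1 → p0))=F] refutes=True  ← countermodel

Result: NO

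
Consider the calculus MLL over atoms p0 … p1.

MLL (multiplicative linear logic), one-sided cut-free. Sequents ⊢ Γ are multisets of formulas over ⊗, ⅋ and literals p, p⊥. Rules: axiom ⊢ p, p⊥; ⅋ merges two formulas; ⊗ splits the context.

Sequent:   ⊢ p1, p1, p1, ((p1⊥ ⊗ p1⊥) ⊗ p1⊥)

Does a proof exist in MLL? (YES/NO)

Derivation (root first):
[⊗]  ⊢ p1, p1, p1, ((p1⊥ ⊗ p1⊥) ⊗ p1⊥)
  [⊗]  ⊢ p1, p1, (p1⊥ ⊗ p1⊥)
    [Ax]  ⊢ p1, p1⊥
    [Ax]  ⊢ p1, p1⊥
  [Ax]  ⊢ p1, p1⊥

Result: YES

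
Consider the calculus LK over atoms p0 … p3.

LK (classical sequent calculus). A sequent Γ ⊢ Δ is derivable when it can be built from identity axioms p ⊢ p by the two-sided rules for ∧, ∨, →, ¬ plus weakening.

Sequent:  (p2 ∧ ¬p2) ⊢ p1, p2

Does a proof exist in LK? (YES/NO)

Derivation (root first):
[∧L] (p2 ∧ ¬p2) ⊢ p1, p2
  [WR] p2, ¬p2 ⊢ p1, p2
    [WR] p2, ¬p2 ⊢ p1
      [¬L] p2, ¬p2 ⊢ 
        [Ax] p2 ⊢ p2

Result: YES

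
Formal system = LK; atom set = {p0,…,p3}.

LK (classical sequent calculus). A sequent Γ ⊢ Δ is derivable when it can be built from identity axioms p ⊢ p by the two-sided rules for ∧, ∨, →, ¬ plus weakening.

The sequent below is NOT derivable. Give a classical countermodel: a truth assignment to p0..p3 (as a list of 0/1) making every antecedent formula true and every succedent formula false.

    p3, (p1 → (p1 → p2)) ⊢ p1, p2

Truth-table refutation:
  v=0000: Γ:[p3=F, (p1 → (p1 → p2))=T] Δ:[p1=F, p2=F] refutes=False
  v=0001: Γ:[p3=T, (p1 → (p1 → p2))=T] Δ:[p1=F, p2=F] refutes=True  ← countermodel

Result: [0, 0, 0, 1]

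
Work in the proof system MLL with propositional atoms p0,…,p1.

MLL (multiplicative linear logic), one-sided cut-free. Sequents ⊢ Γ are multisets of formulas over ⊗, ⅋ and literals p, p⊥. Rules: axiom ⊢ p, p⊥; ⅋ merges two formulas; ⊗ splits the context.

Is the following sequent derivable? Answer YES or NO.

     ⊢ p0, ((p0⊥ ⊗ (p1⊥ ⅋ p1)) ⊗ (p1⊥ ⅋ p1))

Derivation (root first):
[⊗]  ⊢ p0, ((p0⊥ ⊗ (p1⊥ ⅋ p1)) ⊗ (p1⊥ ⅋ p1))
  [⊗]  ⊢ p0, (p0⊥ ⊗ (p1⊥ ⅋ p1))
    [Ax]  ⊢ p0, p0⊥
    [⅋]  ⊢ (p1⊥ ⅋ p1)
      [Ax]  ⊢ p1, p1⊥
  [⅋]  ⊢ (p1⊥ ⅋ p1)
    [Ax]  ⊢ p1, p1⊥

Result: YES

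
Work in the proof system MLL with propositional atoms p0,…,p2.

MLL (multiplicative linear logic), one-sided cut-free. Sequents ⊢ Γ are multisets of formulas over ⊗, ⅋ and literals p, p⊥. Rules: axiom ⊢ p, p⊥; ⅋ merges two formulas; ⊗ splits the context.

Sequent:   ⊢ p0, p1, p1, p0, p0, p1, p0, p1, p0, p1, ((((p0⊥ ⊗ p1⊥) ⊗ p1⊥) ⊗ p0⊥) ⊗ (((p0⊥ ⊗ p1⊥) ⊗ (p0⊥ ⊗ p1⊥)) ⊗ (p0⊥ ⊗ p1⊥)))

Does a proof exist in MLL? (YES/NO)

Proof tree:
[⊗]  ⊢ p0, p1, p1, p0, p0, p1, p0, p1, p0, p1, ((((p0⊥ ⊗ p1⊥) ⊗ p1⊥) ⊗ p0⊥) ⊗ (((p0⊥ ⊗ p1⊥) ⊗ (p0⊥ ⊗ p1⊥)) ⊗ (p0⊥ ⊗ p1⊥)))
  [⊗]  ⊢ p0, p1, p1, p0, (((p0⊥ ⊗ p1⊥) ⊗ p1⊥) ⊗ p0⊥)
    [⊗]  ⊢ p0, p1, p1, ((p0⊥ ⊗ p1⊥) ⊗ p1⊥)
      [⊗]  ⊢ p0, p1, (p0⊥ ⊗ p1⊥)
        [Ax]  ⊢ p0, p0⊥
        [Ax]  ⊢ p1, p1⊥
      [Ax]  ⊢ p1, p1⊥
    [Ax]  ⊢ p0, p0⊥
  [⊗]  ⊢ p0, p1, p0, p1, p0, p1, (((p0⊥ ⊗ p1⊥) ⊗ (p0⊥ ⊗ p1⊥)) ⊗ (p0⊥ ⊗ p1⊥))
    [⊗]  ⊢ p0, p1, p0, p1, ((p0⊥ ⊗ p1⊥) ⊗ (p0⊥ ⊗ p1⊥))
      [⊗]  ⊢ p0, p1, (p0⊥ ⊗ p1⊥)
        [Ax]  ⊢ p0, p0⊥
        [Ax]  ⊢ p1, p1⊥
      [⊗]  ⊢ p0, p1, (p0⊥ ⊗ p1⊥)
        [Ax]  ⊢ p0, p0⊥
        [Ax]  ⊢ p1, p1⊥
    [⊗]  ⊢ p0, p1, (p0⊥ ⊗ p1⊥)
      [Ax]  ⊢ p0, p0⊥
      [Ax]  ⊢ p1, p1⊥

Result: YES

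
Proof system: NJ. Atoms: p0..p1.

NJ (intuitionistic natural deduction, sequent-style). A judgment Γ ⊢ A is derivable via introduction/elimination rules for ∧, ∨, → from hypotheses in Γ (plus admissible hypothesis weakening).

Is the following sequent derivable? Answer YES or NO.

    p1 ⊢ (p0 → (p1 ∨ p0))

Derivation trace:
[Wk] p1 ⊢ (p0 → (p1 ∨ p0))
  [→I]  ⊢ (p0 → (p1 ∨ p0))
    [∨I₂] p0 ⊢ (p1 ∨ p0)
      [Ax] p0 ⊢ p0

Result: YES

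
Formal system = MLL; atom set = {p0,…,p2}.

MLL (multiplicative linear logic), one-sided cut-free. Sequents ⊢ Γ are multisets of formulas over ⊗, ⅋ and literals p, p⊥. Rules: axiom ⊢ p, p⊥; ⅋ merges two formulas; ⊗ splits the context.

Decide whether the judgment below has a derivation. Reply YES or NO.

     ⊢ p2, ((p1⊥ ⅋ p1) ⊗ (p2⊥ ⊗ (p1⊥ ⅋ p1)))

Derivation trace:
[⊗]  ⊢ p2, ((p1⊥ ⅋ p1) ⊗ (p2⊥ ⊗ (p1⊥ ⅋ p1)))
  [⅋]  ⊢ (p1⊥ ⅋ p1)
    [Ax]  ⊢ p1, p1⊥
  [⊗]  ⊢ p2, (p2⊥ ⊗ (p1⊥ ⅋ p1))
    [Ax]  ⊢ p2, p2⊥
    [⅋]  ⊢ (p1⊥ ⅋ p1)
      [Ax]  ⊢ p1, p1⊥

Result: YES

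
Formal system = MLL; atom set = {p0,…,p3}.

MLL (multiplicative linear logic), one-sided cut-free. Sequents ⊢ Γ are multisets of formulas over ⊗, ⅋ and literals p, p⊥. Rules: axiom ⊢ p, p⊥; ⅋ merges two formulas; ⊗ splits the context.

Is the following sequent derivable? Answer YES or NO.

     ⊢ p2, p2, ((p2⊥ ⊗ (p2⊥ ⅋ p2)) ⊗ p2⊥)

Derivation (root first):
[⊗]  ⊢ p2, p2, ((p2⊥ ⊗ (p2⊥ ⅋ p2)) ⊗ p2⊥)
  [⊗]  ⊢ p2, (p2⊥ ⊗ (p2⊥ ⅋ p2))
    [Ax]  ⊢ p2, p2⊥
    [⅋]  ⊢ (p2⊥ ⅋ p2)
      [Ax]  ⊢ p2, p2⊥
  [Ax]  ⊢ p2, p2⊥

Result: YES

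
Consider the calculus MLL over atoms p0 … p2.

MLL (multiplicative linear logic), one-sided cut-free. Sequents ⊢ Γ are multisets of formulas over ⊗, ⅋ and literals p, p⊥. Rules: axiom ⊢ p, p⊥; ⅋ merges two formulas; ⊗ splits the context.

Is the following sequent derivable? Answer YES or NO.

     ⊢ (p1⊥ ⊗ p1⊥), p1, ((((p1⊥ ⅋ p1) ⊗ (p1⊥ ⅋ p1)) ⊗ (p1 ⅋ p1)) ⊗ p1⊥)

Proof tree:
[⊗]  ⊢ (p1⊥ ⊗ p1⊥), p1, ((((p1⊥ ⅋ p1) ⊗ (p1⊥ ⅋ p1)) ⊗ (p1 ⅋ p1)) ⊗ p1⊥)
  [⊗]  ⊢ (p1⊥ ⊗ p1⊥), (((p1⊥ ⅋ p1) ⊗ (p1⊥ ⅋ p1)) ⊗ (p1 ⅋ p1))
    [⊗]  ⊢ ((p1⊥ ⅋ p1) ⊗ (p1⊥ ⅋ p1))
      [⅋]  ⊢ (p1⊥ ⅋ p1)
        [Ax]  ⊢ p1, p1⊥
      [⅋]  ⊢ (p1⊥ ⅋ p1)
        [Ax]  ⊢ p1, p1⊥
    [⅋]  ⊢ (p1⊥ ⊗ p1⊥), (p1 ⅋ p1)
      [⊗]  ⊢ p1, p1, (p1⊥ ⊗ p1⊥)
        [Ax]  ⊢ p1, p1⊥
        [Ax]  ⊢ p1, p1⊥
  [Ax]  ⊢ p1, p1⊥

Result: YES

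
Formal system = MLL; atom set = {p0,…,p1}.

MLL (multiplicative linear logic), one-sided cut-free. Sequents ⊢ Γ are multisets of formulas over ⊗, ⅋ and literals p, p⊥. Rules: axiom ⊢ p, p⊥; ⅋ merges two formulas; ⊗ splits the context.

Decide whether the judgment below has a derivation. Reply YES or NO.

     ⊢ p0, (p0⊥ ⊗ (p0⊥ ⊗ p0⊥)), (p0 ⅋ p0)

Derivation trace:
[⅋]  ⊢ p0, (p0⊥ ⊗ (p0⊥ ⊗ p0⊥)), (p0 ⅋ p0)
  [⊗]  ⊢ p0, p0, p0, (p0⊥ ⊗ (p0⊥ ⊗ p0⊥))
    [Ax]  ⊢ p0, p0⊥
    [⊗]  ⊢ p0, p0, (p0⊥ ⊗ p0⊥)
      [Ax]  ⊢ p0, p0⊥
      [Ax]  ⊢ p0, p0⊥

Result: YES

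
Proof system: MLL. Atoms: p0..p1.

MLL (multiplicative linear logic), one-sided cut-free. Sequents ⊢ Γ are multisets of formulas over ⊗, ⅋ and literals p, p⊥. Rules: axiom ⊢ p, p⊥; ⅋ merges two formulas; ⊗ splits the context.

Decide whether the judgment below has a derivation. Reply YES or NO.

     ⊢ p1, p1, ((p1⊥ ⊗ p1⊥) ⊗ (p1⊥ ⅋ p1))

Proof tree:
[⊗]  ⊢ p1, p1, ((p1⊥ ⊗ p1⊥) ⊗ (p1⊥ ⅋ p1))
  [⊗]  ⊢ p1, p1, (p1⊥ ⊗ p1⊥)
    [Ax]  ⊢ p1, p1⊥
    [Ax]  ⊢ p1, p1⊥
  [⅋]  ⊢ (p1⊥ ⅋ p1)
    [Ax]  ⊢ p1, p1⊥

Result: YES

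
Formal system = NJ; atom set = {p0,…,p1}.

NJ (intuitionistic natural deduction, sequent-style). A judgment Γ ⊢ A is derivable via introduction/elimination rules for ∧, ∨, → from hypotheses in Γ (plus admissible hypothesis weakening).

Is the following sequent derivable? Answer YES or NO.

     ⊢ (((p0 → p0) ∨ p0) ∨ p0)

Derivation (root first):
[∨I₁]  ⊢ (((p0 → p0) ∨ p0) ∨ p0)
  [∨I₁]  ⊢ ((p0 → p0) ∨ p0)
    [→I]  ⊢ (p0 → p0)
      [Ax] p0 ⊢ p0

Result: YES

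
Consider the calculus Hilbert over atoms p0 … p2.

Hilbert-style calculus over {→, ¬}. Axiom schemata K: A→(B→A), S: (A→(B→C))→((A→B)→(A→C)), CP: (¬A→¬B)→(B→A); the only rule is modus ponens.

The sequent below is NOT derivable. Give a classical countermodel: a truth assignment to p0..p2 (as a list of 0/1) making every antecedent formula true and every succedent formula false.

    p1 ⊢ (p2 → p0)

Truth-table refutation:
  v=000: Γ:[p1=F] Δ:[(p2 → p0)=T] refutes=False
  v=001: Γ:[p1=F] Δ:[(p2 → p0)=F] refutes=False
  v=010: Γ:[p1=T] Δ:[(p2 → p0)=T] refutes=False
  v=011: Γ:[p1=T] Δ:[(p2 → p0)=F] refutes=True  ← countermodel

Result: [0, 1, 1]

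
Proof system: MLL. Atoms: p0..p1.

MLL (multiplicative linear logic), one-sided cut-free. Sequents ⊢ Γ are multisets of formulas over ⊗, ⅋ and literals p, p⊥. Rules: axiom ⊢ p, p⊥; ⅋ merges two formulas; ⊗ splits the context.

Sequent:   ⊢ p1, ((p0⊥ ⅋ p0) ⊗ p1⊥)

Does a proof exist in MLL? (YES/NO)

Proof tree:
[⊗]  ⊢ p1, ((p0⊥ ⅋ p0) ⊗ p1⊥)
  [⅋]  ⊢ (p0⊥ ⅋ p0)
    [Ax]  ⊢ p0, p0⊥
  [Ax]  ⊢ p1, p1⊥

Result: YES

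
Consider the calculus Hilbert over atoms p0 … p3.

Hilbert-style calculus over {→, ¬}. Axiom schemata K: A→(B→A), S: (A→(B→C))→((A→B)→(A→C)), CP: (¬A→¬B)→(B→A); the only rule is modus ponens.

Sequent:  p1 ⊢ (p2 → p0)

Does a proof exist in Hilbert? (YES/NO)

Search for a countermodel by truth-table:
  v=0000: Γ:[p1=F] Δ:[(p2 → p0)=T] refutes=False
  v=0001: Γ:[p1=F] Δ:[(p2 → p0)=T] refutes=False
  v=0010: Γ:[p1=F] Δ:[(p2 → p0)=F] refutes=False
  v=0011: Γ:[p1=F] Δ:[(p2 → p0)=F] refutes=False
  v=0100: Γ:[p1=T] Δ:[(p2 → p0)=T] refutes=False
  v=0101: Γ:[p1=T] Δ:[(p2 → p0)=T] refutes=False
  v=0110: Γ:[p1=T] Δ:[(p2 → p0)=F] refutes=True  ← countermodel

Result: NO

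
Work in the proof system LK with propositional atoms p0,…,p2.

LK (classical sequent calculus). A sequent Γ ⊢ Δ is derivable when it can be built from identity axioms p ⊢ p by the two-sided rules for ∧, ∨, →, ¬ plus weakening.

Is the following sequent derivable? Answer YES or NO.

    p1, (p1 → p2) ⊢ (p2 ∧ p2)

Derivation trace:
[→L] p1, (p1 → p2) ⊢ (p2 ∧ p2)
  [Ax] p1 ⊢ p1
  [∧R] p2 ⊢ (p2 ∧ p2)
    [Ax] p2 ⊢ p2
    [Ax] p2 ⊢ p2

Result: YES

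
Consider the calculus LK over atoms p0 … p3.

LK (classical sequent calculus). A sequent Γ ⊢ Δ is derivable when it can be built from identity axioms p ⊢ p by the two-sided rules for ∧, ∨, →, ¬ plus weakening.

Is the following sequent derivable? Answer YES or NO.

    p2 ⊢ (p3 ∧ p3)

Enumerate valuations to refute Γ ⊢ Δ:
  v=0000: Γ:[p2=F] Δ:[(p3 ∧ p3)=F] refutes=False
  v=0001: Γ:[p2=F] Δ:[(p3 ∧ p3)=T] refutes=False
  v=0010: Γ:[p2=T] Δ:[(p3 ∧ p3)=F] refutes=True  ← countermodel

Result: NO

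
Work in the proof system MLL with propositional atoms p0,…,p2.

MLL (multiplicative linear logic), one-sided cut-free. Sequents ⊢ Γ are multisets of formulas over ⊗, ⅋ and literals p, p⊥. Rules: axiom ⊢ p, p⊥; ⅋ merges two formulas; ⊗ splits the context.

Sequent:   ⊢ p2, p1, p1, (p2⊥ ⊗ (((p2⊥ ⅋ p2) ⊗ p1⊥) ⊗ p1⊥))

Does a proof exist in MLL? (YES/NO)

Proof tree:
[⊗]  ⊢ p2, p1, p1, (p2⊥ ⊗ (((p2⊥ ⅋ p2) ⊗ p1⊥) ⊗ p1⊥))
  [Ax]  ⊢ p2, p2⊥
  [⊗]  ⊢ p1, p1, (((p2⊥ ⅋ p2) ⊗ p1⊥) ⊗ p1⊥)
    [⊗]  ⊢ p1, ((p2⊥ ⅋ p2) ⊗ p1⊥)
      [⅋]  ⊢ (p2⊥ ⅋ p2)
        [Ax]  ⊢ p2, p2⊥
      [Ax]  ⊢ p1, p1⊥
    [Ax]  ⊢ p1, p1⊥

Result: YES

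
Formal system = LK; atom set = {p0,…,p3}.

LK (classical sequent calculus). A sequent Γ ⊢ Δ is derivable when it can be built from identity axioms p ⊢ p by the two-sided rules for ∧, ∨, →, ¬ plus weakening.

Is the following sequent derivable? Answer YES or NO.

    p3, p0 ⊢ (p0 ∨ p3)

Derivation trace:
[WL] p3, p0 ⊢ (p0 ∨ p3)
  [∨R] p3 ⊢ (p0 ∨ p3)
    [WR] p3 ⊢ p3, p0
      [Ax] p3 ⊢ p3

Result: YES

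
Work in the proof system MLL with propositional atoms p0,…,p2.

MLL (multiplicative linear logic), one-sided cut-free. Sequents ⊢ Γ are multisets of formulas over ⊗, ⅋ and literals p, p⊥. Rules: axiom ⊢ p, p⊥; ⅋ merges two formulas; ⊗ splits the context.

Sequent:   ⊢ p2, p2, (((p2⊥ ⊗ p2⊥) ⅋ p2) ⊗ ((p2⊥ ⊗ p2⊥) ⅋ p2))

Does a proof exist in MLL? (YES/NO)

Proof tree:
[⊗]  ⊢ p2, p2, (((p2⊥ ⊗ p2⊥) ⅋ p2) ⊗ ((p2⊥ ⊗ p2⊥) ⅋ p2))
  [⅋]  ⊢ p2, ((p2⊥ ⊗ p2⊥) ⅋ p2)
    [⊗]  ⊢ p2, p2, (p2⊥ ⊗ p2⊥)
      [Ax]  ⊢ p2, p2⊥
      [Ax]  ⊢ p2, p2⊥
  [⅋]  ⊢ p2, ((p2⊥ ⊗ p2⊥) ⅋ p2)
    [⊗]  ⊢ p2, p2, (p2⊥ ⊗ p2⊥)
      [Ax]  ⊢ p2, p2⊥
      [Ax]  ⊢ p2, p2⊥

Result: YES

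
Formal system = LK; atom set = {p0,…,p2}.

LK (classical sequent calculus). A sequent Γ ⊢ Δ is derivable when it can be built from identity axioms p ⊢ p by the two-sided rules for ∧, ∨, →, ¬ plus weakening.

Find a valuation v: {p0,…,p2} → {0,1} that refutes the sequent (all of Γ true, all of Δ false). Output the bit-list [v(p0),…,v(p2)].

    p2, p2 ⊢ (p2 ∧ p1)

Enumerate valuations to refute Γ ⊢ Δ:
  v=000: Γ:[p2=F, p2=F] Δ:[(p2 ∧ p1)=F] refutes=False
  v=001: Γ:[p2=T, p2=T] Δ:[(p2 ∧ p1)=F] refutes=True  ← countermodel

Result: [0, 0, 1]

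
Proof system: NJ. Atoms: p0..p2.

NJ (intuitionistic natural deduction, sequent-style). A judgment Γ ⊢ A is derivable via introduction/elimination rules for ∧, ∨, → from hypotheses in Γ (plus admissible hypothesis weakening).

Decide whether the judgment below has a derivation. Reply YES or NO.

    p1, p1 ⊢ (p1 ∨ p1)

Proof tree:
[Wk] p1, p1 ⊢ (p1 ∨ p1)
  [∨I₁] p1 ⊢ (p1 ∨ p1)
    [Ax] p1 ⊢ p1

Result: YES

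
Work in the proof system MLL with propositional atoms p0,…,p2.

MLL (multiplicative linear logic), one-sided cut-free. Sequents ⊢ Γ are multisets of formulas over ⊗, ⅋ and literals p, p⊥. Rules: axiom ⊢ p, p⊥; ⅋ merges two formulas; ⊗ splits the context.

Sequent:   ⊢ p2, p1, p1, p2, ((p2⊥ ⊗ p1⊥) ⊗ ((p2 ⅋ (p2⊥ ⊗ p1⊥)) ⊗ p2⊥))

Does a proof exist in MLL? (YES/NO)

Proof tree:
[⊗]  ⊢ p2, p1, p1, p2, ((p2⊥ ⊗ p1⊥) ⊗ ((p2 ⅋ (p2⊥ ⊗ p1⊥)) ⊗ p2⊥))
  [⊗]  ⊢ p2, p1, (p2⊥ ⊗ p1⊥)
    [Ax]  ⊢ p2, p2⊥
    [Ax]  ⊢ p1, p1⊥
  [⊗]  ⊢ p1, p2, ((p2 ⅋ (p2⊥ ⊗ p1⊥)) ⊗ p2⊥)
    [⅋]  ⊢ p1, (p2 ⅋ (p2⊥ ⊗ p1⊥))
      [⊗]  ⊢ p2, p1, (p2⊥ ⊗ p1⊥)
        [Ax]  ⊢ p2, p2⊥
        [Ax]  ⊢ p1, p1⊥
    [Ax]  ⊢ p2, p2⊥

Result: YES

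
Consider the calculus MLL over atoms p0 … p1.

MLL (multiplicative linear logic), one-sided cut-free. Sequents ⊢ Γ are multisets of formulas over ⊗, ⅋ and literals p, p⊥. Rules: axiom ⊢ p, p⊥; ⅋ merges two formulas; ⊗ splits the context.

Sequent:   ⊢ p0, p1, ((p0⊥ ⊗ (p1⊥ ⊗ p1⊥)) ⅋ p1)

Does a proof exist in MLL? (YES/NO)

Derivation trace:
[⅋]  ⊢ p0, p1, ((p0⊥ ⊗ (p1⊥ ⊗ p1⊥)) ⅋ p1)
  [⊗]  ⊢ p0, p1, p1, (p0⊥ ⊗ (p1⊥ ⊗ p1⊥))
    [Ax]  ⊢ p0, p0⊥
    [⊗]  ⊢ p1, p1, (p1⊥ ⊗ p1⊥)
      [Ax]  ⊢ p1, p1⊥
      [Ax]  ⊢ p1, p1⊥

Result: YES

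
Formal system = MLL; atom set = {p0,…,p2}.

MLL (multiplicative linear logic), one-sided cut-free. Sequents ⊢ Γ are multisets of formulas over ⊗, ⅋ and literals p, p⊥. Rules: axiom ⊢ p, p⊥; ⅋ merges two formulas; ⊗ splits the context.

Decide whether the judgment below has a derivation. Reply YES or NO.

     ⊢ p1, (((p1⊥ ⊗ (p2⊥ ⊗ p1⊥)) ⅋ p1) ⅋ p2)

Proof tree:
[⅋]  ⊢ p1, (((p1⊥ ⊗ (p2⊥ ⊗ p1⊥)) ⅋ p1) ⅋ p2)
  [⅋]  ⊢ p2, p1, ((p1⊥ ⊗ (p2⊥ ⊗ p1⊥)) ⅋ p1)
    [⊗]  ⊢ p1, p2, p1, (p1⊥ ⊗ (p2⊥ ⊗ p1⊥))
      [Ax]  ⊢ p1, p1⊥
      [⊗]  ⊢ p2, p1, (p2⊥ ⊗ p1⊥)
        [Ax]  ⊢ p2, p2⊥
        [Ax]  ⊢ p1, p1⊥

Result: YES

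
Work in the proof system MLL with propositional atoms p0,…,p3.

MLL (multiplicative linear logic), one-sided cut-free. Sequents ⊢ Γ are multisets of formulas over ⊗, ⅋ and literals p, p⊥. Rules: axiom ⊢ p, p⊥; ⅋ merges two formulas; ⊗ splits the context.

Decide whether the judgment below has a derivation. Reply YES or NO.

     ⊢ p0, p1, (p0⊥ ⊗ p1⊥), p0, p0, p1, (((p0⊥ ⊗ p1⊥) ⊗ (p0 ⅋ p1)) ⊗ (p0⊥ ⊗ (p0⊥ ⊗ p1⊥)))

Derivation trace:
[⊗]  ⊢ p0, p1, (p0⊥ ⊗ p1⊥), p0, p0, p1, (((p0⊥ ⊗ p1⊥) ⊗ (p0 ⅋ p1)) ⊗ (p0⊥ ⊗ (p0⊥ ⊗ p1⊥)))
  [⊗]  ⊢ p0, p1, (p0⊥ ⊗ p1⊥), ((p0⊥ ⊗ p1⊥) ⊗ (p0 ⅋ p1))
    [⊗]  ⊢ p0, p1, (p0⊥ ⊗ p1⊥)
      [Ax]  ⊢ p0, p0⊥
      [Ax]  ⊢ p1, p1⊥
    [⅋]  ⊢ (p0⊥ ⊗ p1⊥), (p0 ⅋ p1)
      [⊗]  ⊢ p0, p1, (p0⊥ ⊗ p1⊥)
        [Ax]  ⊢ p0, p0⊥
        [Ax]  ⊢ p1, p1⊥
  [⊗]  ⊢ p0, p0, p1, (p0⊥ ⊗ (p0⊥ ⊗ p1⊥))
    [Ax]  ⊢ p0, p0⊥
    [⊗]  ⊢ p0, p1, (p0⊥ ⊗ p1⊥)
      [Ax]  ⊢ p0, p0⊥
      [Ax]  ⊢ p1, p1⊥

Result: YES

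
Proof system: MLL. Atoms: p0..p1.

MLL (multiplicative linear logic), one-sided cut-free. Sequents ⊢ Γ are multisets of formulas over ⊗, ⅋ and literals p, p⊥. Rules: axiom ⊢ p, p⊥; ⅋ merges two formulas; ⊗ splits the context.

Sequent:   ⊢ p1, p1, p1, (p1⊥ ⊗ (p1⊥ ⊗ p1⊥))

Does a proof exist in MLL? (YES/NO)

Derivation (root first):
[⊗]  ⊢ p1, p1, p1, (p1⊥ ⊗ (p1⊥ ⊗ p1⊥))
  [Ax]  ⊢ p1, p1⊥
  [⊗]  ⊢ p1, p1, (p1⊥ ⊗ p1⊥)
    [Ax]  ⊢ p1, p1⊥
    [Ax]  ⊢ p1, p1⊥

Result: YES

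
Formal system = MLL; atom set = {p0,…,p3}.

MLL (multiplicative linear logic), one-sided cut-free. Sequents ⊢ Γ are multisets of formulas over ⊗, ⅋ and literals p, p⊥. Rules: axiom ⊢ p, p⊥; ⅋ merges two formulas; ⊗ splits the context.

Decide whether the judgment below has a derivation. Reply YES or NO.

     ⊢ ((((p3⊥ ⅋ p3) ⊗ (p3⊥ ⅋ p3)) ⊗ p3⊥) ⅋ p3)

Proof tree:
[⅋]  ⊢ ((((p3⊥ ⅋ p3) ⊗ (p3⊥ ⅋ p3)) ⊗ p3⊥) ⅋ p3)
  [⊗]  ⊢ p3, (((p3⊥ ⅋ p3) ⊗ (p3⊥ ⅋ p3)) ⊗ p3⊥)
    [⊗]  ⊢ ((p3⊥ ⅋ p3) ⊗ (p3⊥ ⅋ p3))
      [⅋]  ⊢ (p3⊥ ⅋ p3)
        [Ax]  ⊢ p3, p3⊥
      [⅋]  ⊢ (p3⊥ ⅋ p3)
        [Ax]  ⊢ p3, p3⊥
    [Ax]  ⊢ p3, p3⊥

Result: YES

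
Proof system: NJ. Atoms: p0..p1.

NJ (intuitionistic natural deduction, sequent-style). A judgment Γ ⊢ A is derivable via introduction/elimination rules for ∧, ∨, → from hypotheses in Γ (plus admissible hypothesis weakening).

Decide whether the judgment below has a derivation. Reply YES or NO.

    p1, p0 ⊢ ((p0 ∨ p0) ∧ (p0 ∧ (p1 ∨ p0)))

Derivation (root first):
[∧I] p1, p0 ⊢ ((p0 ∨ p0) ∧ (p0 ∧ (p1 ∨ p0)))
  [∨I₂] p0 ⊢ (p0 ∨ p0)
    [Ax] p0 ⊢ p0
  [∧I] p1, p0 ⊢ (p0 ∧ (p1 ∨ p0))
    [Ax] p0 ⊢ p0
    [∨I₁] p1, p1 ⊢ (p1 ∨ p0)
      [Wk] p1, p1 ⊢ p1
        [Ax] p1 ⊢ p1

Result: YES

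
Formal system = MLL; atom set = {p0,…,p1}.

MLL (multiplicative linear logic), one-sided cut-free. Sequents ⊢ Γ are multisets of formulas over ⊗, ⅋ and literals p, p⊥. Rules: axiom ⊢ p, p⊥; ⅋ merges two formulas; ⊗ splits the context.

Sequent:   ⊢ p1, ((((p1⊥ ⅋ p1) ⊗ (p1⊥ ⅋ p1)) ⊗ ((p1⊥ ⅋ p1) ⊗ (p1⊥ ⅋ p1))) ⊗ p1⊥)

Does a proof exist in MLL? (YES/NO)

Proof tree:
[⊗]  ⊢ p1, ((((p1⊥ ⅋ p1) ⊗ (p1⊥ ⅋ p1)) ⊗ ((p1⊥ ⅋ p1) ⊗ (p1⊥ ⅋ p1))) ⊗ p1⊥)
  [⊗]  ⊢ (((p1⊥ ⅋ p1) ⊗ (p1⊥ ⅋ p1)) ⊗ ((p1⊥ ⅋ p1) ⊗ (p1⊥ ⅋ p1)))
    [⊗]  ⊢ ((p1⊥ ⅋ p1) ⊗ (p1⊥ ⅋ p1))
      [⅋]  ⊢ (p1⊥ ⅋ p1)
        [Ax]  ⊢ p1, p1⊥
      [⅋]  ⊢ (p1⊥ ⅋ p1)
        [Ax]  ⊢ p1, p1⊥
    [⊗]  ⊢ ((p1⊥ ⅋ p1) ⊗ (p1⊥ ⅋ p1))
      [⅋]  ⊢ (p1⊥ ⅋ p1)
        [Ax]  ⊢ p1, p1⊥
      [⅋]  ⊢ (p1⊥ ⅋ p1)
        [Ax]  ⊢ p1, p1⊥
  [Ax]  ⊢ p1, p1⊥

Result: YES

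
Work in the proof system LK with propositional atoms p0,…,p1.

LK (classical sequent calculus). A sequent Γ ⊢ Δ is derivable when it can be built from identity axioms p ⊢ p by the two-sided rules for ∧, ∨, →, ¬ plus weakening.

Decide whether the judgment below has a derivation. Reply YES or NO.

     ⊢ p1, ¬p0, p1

Truth-table refutation:
  v=00: Γ:[] Δ:[p1=F, ¬p0=T, p1=F] refutes=False
  v=01: Γ:[] Δ:[p1=T, ¬p0=T, p1=T] refutes=False
  v=10: Γ:[] Δ:[p1=F, ¬p0=F, p1=F] refutes=True  ← countermodel

Result: NO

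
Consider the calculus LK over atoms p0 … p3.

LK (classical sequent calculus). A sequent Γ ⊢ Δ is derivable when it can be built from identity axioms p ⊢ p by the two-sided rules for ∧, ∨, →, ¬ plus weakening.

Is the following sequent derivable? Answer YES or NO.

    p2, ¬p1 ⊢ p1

Search for a countermodel by truth-table:
  v=0000: Γ:[p2=F, ¬p1=T] Δ:[p1=F] refutes=False
  v=0001: Γ:[p2=F, ¬p1=T] Δ:[p1=F] refutes=False
  v=0010: Γ:[p2=T, ¬p1=T] Δ:[p1=F] refutes=True  ← countermodel

Result: NO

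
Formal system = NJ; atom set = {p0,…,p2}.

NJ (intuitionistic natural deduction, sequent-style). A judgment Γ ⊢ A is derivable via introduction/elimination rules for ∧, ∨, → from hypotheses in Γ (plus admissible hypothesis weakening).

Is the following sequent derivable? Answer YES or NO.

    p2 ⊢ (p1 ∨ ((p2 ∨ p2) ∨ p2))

Derivation trace:
[∨I₂] p2 ⊢ (p1 ∨ ((p2 ∨ p2) ∨ p2))
  [∨I₁] p2 ⊢ ((p2 ∨ p2) ∨ p2)
    [∨I₁] p2 ⊢ (p2 ∨ p2)
      [Ax] p2 ⊢ p2

Result: YES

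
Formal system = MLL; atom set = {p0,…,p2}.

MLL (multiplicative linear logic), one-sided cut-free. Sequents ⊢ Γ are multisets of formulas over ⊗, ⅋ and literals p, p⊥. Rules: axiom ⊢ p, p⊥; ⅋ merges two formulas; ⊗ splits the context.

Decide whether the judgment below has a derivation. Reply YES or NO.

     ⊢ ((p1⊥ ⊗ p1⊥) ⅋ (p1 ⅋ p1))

Derivation trace:
[⅋]  ⊢ ((p1⊥ ⊗ p1⊥) ⅋ (p1 ⅋ p1))
  [⅋]  ⊢ (p1⊥ ⊗ p1⊥), (p1 ⅋ p1)
    [⊗]  ⊢ p1, p1, (p1⊥ ⊗ p1⊥)
      [Ax]  ⊢ p1, p1⊥
      [Ax]  ⊢ p1, p1⊥

Result: YES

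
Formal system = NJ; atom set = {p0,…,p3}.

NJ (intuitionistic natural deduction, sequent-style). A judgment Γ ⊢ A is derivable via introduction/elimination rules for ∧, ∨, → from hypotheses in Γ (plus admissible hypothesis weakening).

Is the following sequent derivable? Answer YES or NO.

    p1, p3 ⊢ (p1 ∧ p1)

Derivation trace:
[∧I] p1, p3 ⊢ (p1 ∧ p1)
  [Ax] p1 ⊢ p1
  [Wk] p1, p3 ⊢ p1
    [Ax] p1 ⊢ p1

Result: YES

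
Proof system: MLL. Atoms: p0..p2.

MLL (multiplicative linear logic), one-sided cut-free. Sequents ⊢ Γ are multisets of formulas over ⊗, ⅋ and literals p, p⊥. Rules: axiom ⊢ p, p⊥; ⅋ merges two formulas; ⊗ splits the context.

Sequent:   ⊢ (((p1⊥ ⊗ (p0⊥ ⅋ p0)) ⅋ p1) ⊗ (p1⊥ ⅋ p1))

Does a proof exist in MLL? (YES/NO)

Derivation (root first):
[⊗]  ⊢ (((p1⊥ ⊗ (p0⊥ ⅋ p0)) ⅋ p1) ⊗ (p1⊥ ⅋ p1))
  [⅋]  ⊢ ((p1⊥ ⊗ (p0⊥ ⅋ p0)) ⅋ p1)
    [⊗]  ⊢ p1, (p1⊥ ⊗ (p0⊥ ⅋ p0))
      [Ax]  ⊢ p1, p1⊥
      [⅋]  ⊢ (p0⊥ ⅋ p0)
        [Ax]  ⊢ p0, p0⊥
  [⅋]  ⊢ (p1⊥ ⅋ p1)
    [Ax]  ⊢ p1, p1⊥

Result: YES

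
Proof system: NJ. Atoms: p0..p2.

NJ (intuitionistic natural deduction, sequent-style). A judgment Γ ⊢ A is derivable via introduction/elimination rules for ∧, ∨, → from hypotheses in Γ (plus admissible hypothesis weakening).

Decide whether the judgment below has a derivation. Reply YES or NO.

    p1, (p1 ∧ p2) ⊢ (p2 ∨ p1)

Proof tree:
[Wk] p1, (p1 ∧ p2) ⊢ (p2 ∨ p1)
  [∨I₂] p1 ⊢ (p2 ∨ p1)
    [Ax] p1 ⊢ p1

Result: YES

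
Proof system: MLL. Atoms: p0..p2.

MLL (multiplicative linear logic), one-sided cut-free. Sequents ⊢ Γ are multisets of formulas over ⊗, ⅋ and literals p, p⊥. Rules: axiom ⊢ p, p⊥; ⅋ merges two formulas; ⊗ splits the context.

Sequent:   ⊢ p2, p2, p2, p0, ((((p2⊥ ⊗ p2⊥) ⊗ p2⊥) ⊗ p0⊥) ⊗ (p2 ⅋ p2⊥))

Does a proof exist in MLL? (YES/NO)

Derivation (root first):
[⊗]  ⊢ p2, p2, p2, p0, ((((p2⊥ ⊗ p2⊥) ⊗ p2⊥) ⊗ p0⊥) ⊗ (p2 ⅋ p2⊥))
  [⊗]  ⊢ p2, p2, p2, p0, (((p2⊥ ⊗ p2⊥) ⊗ p2⊥) ⊗ p0⊥)
    [⊗]  ⊢ p2, p2, p2, ((p2⊥ ⊗ p2⊥) ⊗ p2⊥)
      [⊗]  ⊢ p2, p2, (p2⊥ ⊗ p2⊥)
        [Ax]  ⊢ p2, p2⊥
        [Ax]  ⊢ p2, p2⊥
      [Ax]  ⊢ p2, p2⊥
    [Ax]  ⊢ p0, p0⊥
  [⅋]  ⊢ (p2 ⅋ p2⊥)
    [Ax]  ⊢ p2, p2⊥

Result: YES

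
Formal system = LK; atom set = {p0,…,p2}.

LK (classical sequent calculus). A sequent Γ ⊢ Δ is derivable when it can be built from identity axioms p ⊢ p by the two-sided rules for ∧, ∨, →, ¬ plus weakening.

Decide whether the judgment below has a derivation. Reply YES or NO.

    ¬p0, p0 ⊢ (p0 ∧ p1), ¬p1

Derivation (root first):
[¬R] ¬p0, p0 ⊢ (p0 ∧ p1), ¬p1
  [∧R] p1, ¬p0, p0 ⊢ (p0 ∧ p1)
    [¬L] p0, ¬p0 ⊢ p0
      [WR] p0 ⊢ p0, p0
        [Ax] p0 ⊢ p0
    [Ax] p1 ⊢ p1

Result: YES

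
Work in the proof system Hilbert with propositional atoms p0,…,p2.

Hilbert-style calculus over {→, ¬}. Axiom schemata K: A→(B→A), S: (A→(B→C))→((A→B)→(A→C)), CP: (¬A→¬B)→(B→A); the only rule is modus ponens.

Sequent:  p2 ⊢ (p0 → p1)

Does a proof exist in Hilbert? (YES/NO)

Truth-table refutation:
  v=000: Γ:[p2=F] Δ:[(p0 → p1)=T] refutes=False
  v=001: Γ:[p2=T] Δ:[(p0 → p1)=T] refutes=False
  v=010: Γ:[p2=F] Δ:[(p0 → p1)=T] refutes=False
  v=011: Γ:[p2=T] Δ:[(p0 → p1)=T] refutes=False
  v=100: Γ:[p2=F] Δ:[(p0 → p1)=F] refutes=False
  v=101: Γ:[p2=T] Δ:[(p0 → p1)=F] refutes=True  ← countermodel

Result: NO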